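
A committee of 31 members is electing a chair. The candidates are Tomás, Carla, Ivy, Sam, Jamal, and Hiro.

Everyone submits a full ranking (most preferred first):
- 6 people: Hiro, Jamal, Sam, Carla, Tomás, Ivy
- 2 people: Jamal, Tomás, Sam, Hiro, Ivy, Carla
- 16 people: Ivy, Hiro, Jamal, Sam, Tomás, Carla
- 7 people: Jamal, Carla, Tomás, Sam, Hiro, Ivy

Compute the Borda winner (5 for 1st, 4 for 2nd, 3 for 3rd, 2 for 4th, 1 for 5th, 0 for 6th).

Jamal

Tomás: 6×1 + 2×4 + 16×1 + 7×3 = 51
Carla: 6×2 + 2×0 + 16×0 + 7×4 = 40
Ivy: 6×0 + 2×1 + 16×5 + 7×0 = 82
Sam: 6×3 + 2×3 + 16×2 + 7×2 = 70
Jamal: 6×4 + 2×5 + 16×3 + 7×5 = 117
Hiro: 6×5 + 2×2 + 16×4 + 7×1 = 105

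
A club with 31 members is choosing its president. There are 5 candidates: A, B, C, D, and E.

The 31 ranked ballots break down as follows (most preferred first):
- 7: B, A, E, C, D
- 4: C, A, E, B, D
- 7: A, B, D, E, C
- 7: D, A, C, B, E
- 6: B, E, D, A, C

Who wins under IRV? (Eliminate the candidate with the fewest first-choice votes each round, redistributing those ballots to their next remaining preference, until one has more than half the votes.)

A

Round 1: A 7, B 13, C 4, D 7, E 0. E eliminated.
Round 2: A 7, B 13, C 4, D 7. C eliminated.
Round 3: A 11, B 13, D 7. D eliminated.
Round 4: A 18, B 13. A has a majority (≥16).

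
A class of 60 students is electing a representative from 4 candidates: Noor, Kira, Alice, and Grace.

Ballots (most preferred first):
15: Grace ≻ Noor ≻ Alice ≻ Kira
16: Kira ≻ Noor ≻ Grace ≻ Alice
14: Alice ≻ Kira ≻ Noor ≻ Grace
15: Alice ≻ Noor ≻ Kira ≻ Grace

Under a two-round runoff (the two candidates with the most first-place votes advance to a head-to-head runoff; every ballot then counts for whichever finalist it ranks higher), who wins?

Alice

Round 1 first-place votes: Noor 0, Kira 16, Alice 29, Grace 15. Alice and Kira advance.
Runoff: Alice is ranked above Kira on 44 ballots, Kira above Alice on 16.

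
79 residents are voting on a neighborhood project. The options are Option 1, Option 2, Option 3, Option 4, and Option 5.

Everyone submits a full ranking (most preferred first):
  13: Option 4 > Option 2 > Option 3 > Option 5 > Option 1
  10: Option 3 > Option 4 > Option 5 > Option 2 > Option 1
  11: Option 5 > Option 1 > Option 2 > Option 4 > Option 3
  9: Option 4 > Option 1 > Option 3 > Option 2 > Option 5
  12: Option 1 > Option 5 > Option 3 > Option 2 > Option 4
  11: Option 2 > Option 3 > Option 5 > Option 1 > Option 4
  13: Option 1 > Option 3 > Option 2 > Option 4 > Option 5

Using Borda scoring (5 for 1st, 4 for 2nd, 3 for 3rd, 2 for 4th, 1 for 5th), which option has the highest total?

Option 3

Option 1: 13×1 + 10×1 + 11×4 + 9×4 + 12×5 + 11×2 + 13×5 = 250
Option 2: 13×4 + 10×2 + 11×3 + 9×2 + 12×2 + 11×5 + 13×3 = 241
Option 3: 13×3 + 10×5 + 11×1 + 9×3 + 12×3 + 11×4 + 13×4 = 259
Option 4: 13×5 + 10×4 + 11×2 + 9×5 + 12×1 + 11×1 + 13×2 = 221
Option 5: 13×2 + 10×3 + 11×5 + 9×1 + 12×4 + 11×3 + 13×1 = 214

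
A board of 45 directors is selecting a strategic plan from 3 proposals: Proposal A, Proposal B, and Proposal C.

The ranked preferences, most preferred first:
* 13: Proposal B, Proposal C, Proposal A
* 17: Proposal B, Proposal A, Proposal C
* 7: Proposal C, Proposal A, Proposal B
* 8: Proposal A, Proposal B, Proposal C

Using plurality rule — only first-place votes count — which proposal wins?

First-place votes: Proposal A 8, Proposal B 30, Proposal C 7.

Proposal B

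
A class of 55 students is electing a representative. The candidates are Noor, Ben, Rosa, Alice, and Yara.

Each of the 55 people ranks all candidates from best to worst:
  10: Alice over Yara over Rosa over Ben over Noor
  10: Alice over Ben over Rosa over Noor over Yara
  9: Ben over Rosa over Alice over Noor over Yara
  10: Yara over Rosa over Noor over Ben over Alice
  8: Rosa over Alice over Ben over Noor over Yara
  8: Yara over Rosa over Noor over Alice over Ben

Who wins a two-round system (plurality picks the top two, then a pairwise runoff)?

Round 1 first-place votes: Noor 0, Ben 9, Rosa 8, Alice 20, Yara 18. Alice and Yara advance.
Runoff: Alice is ranked above Yara on 37 ballots, Yara above Alice on 18.

Alice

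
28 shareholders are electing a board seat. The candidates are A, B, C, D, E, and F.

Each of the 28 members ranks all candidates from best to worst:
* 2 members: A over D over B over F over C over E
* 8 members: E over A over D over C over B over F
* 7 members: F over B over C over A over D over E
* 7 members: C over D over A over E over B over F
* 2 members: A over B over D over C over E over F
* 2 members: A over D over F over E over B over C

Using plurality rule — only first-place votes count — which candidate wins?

First-place votes: A 6, B 0, C 7, D 0, E 8, F 7.

E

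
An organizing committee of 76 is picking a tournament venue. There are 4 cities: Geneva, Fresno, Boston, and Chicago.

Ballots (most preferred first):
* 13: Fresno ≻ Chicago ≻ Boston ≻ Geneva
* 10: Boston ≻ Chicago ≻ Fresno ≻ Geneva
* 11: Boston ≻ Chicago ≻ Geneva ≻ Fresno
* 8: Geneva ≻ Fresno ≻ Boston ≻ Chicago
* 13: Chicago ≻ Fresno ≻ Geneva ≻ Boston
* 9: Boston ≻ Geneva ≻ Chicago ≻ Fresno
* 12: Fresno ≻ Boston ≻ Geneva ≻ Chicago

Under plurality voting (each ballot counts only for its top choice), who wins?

Boston

First-place votes: Geneva 8, Fresno 25, Boston 30, Chicago 13.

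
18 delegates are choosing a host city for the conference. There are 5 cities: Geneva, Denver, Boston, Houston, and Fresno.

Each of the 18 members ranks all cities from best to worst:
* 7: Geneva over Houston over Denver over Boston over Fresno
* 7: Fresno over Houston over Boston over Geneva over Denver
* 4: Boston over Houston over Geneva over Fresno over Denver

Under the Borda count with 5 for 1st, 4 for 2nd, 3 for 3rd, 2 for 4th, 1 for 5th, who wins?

Geneva: 7×5 + 7×2 + 4×3 = 61
Denver: 7×3 + 7×1 + 4×1 = 32
Boston: 7×2 + 7×3 + 4×5 = 55
Houston: 7×4 + 7×4 + 4×4 = 72
Fresno: 7×1 + 7×5 + 4×2 = 50

Houston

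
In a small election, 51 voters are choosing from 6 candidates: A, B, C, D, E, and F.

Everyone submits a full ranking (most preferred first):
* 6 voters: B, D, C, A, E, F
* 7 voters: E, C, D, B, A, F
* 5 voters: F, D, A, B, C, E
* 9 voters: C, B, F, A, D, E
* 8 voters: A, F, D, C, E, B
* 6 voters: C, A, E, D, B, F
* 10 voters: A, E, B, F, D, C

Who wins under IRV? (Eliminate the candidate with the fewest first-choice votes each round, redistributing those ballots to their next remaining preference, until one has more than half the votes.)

Round 1: A 18, B 6, C 15, D 0, E 7, F 5. D eliminated.
Round 2: A 18, B 6, C 15, E 7, F 5. F eliminated.
Round 3: A 23, B 6, C 15, E 7. B eliminated.
Round 4: A 23, C 21, E 7. E eliminated.
Round 5: A 23, C 28. C has a majority (≥26).

C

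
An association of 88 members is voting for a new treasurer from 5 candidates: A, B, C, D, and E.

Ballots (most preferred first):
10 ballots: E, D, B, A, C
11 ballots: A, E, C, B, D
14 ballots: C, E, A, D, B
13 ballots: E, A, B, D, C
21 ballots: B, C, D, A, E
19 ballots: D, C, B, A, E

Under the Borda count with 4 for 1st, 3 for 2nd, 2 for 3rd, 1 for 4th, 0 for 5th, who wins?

A: 10×1 + 11×4 + 14×2 + 13×3 + 21×1 + 19×1 = 161
B: 10×2 + 11×1 + 14×0 + 13×2 + 21×4 + 19×2 = 179
C: 10×0 + 11×2 + 14×4 + 13×0 + 21×3 + 19×3 = 198
D: 10×3 + 11×0 + 14×1 + 13×1 + 21×2 + 19×4 = 175
E: 10×4 + 11×3 + 14×3 + 13×4 + 21×0 + 19×0 = 167

C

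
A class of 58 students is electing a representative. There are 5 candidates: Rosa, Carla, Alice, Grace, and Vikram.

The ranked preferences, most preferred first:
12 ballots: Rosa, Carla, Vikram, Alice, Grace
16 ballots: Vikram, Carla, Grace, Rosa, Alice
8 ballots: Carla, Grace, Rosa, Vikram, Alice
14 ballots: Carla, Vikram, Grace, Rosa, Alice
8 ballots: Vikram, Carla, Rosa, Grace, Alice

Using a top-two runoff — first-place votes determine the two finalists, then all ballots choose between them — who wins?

Round 1 first-place votes: Rosa 12, Carla 22, Alice 0, Grace 0, Vikram 24. Vikram and Carla advance.
Runoff: Vikram is ranked above Carla on 24 ballots, Carla above Vikram on 34.

Carla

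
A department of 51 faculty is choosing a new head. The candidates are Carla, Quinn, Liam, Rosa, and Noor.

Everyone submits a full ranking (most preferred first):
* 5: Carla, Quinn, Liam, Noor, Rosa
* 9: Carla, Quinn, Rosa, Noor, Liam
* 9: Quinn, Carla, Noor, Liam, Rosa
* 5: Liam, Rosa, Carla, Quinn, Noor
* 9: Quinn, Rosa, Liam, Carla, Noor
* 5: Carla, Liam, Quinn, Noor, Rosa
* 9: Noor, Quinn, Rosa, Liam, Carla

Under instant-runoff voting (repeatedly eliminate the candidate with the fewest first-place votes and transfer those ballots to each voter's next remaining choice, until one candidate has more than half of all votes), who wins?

Quinn

Round 1: Carla 19, Quinn 18, Liam 5, Rosa 0, Noor 9. Rosa eliminated.
Round 2: Carla 19, Quinn 18, Liam 5, Noor 9. Liam eliminated.
Round 3: Carla 24, Quinn 18, Noor 9. Noor eliminated.
Round 4: Carla 24, Quinn 27. Quinn has a majority (≥26).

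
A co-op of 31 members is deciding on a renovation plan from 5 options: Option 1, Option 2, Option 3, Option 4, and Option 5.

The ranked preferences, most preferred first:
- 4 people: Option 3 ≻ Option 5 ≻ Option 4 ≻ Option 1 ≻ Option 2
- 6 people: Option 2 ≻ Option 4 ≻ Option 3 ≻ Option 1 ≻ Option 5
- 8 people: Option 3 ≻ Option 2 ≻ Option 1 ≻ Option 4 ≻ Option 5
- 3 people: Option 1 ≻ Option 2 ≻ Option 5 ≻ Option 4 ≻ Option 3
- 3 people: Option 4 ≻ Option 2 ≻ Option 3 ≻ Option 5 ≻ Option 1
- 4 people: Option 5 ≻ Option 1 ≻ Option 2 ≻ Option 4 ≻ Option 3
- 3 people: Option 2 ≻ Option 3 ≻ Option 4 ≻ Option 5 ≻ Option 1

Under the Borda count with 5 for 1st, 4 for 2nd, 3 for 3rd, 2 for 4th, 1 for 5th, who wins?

Option 2

Option 1: 4×2 + 6×2 + 8×3 + 3×5 + 3×1 + 4×4 + 3×1 = 81
Option 2: 4×1 + 6×5 + 8×4 + 3×4 + 3×4 + 4×3 + 3×5 = 117
Option 3: 4×5 + 6×3 + 8×5 + 3×1 + 3×3 + 4×1 + 3×4 = 106
Option 4: 4×3 + 6×4 + 8×2 + 3×2 + 3×5 + 4×2 + 3×3 = 90
Option 5: 4×4 + 6×1 + 8×1 + 3×3 + 3×2 + 4×5 + 3×2 = 71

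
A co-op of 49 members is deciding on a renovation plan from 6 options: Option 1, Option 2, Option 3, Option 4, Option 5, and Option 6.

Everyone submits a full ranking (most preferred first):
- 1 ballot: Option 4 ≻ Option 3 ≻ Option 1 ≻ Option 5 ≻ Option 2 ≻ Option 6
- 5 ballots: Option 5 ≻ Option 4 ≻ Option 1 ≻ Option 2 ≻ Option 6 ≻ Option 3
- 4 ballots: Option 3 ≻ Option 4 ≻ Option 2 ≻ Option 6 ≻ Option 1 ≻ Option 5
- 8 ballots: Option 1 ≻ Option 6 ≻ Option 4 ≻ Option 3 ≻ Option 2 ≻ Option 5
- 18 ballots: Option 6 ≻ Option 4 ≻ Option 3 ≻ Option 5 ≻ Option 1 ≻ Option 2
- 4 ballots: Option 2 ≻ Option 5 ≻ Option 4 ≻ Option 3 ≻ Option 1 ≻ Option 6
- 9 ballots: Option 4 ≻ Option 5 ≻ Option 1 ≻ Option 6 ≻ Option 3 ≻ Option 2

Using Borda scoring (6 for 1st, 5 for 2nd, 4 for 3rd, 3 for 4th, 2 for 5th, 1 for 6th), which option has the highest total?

Option 1: 1×4 + 5×4 + 4×2 + 8×6 + 18×2 + 4×2 + 9×4 = 160
Option 2: 1×2 + 5×3 + 4×4 + 8×2 + 18×1 + 4×6 + 9×1 = 100
Option 3: 1×5 + 5×1 + 4×6 + 8×3 + 18×4 + 4×3 + 9×2 = 160
Option 4: 1×6 + 5×5 + 4×5 + 8×4 + 18×5 + 4×4 + 9×6 = 243
Option 5: 1×3 + 5×6 + 4×1 + 8×1 + 18×3 + 4×5 + 9×5 = 164
Option 6: 1×1 + 5×2 + 4×3 + 8×5 + 18×6 + 4×1 + 9×3 = 202

Option 4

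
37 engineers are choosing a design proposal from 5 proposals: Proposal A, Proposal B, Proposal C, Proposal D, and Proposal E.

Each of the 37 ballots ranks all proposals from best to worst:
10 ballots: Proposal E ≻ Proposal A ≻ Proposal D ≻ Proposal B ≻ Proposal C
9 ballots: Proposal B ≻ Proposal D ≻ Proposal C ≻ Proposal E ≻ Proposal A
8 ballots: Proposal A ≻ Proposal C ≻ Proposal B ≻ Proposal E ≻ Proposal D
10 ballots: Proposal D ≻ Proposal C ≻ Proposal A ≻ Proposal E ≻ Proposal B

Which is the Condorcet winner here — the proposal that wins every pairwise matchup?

Proposal D vs Proposal A: 19–18
Proposal D vs Proposal B: 20–17
Proposal D vs Proposal C: 29–8
Proposal D vs Proposal E: 19–18
Proposal D beats every other proposal.

Proposal D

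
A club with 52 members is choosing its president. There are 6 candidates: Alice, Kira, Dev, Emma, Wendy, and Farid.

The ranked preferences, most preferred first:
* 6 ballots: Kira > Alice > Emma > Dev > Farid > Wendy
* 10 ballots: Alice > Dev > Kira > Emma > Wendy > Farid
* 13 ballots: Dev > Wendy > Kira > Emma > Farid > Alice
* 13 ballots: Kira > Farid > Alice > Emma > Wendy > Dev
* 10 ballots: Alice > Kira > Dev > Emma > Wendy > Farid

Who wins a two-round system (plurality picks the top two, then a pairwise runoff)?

Round 1 first-place votes: Alice 20, Kira 19, Dev 13, Emma 0, Wendy 0, Farid 0. Alice and Kira advance.
Runoff: Alice is ranked above Kira on 20 ballots, Kira above Alice on 32.

Kira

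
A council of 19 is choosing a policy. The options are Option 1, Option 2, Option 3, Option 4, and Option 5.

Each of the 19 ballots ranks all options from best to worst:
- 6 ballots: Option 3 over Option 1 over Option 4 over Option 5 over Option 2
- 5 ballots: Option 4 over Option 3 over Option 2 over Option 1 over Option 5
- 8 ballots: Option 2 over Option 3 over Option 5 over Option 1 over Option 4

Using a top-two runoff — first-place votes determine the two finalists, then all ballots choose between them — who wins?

Round 1 first-place votes: Option 1 0, Option 2 8, Option 3 6, Option 4 5, Option 5 0. Option 2 and Option 3 advance.
Runoff: Option 2 is ranked above Option 3 on 8 ballots, Option 3 above Option 2 on 11.

Option 3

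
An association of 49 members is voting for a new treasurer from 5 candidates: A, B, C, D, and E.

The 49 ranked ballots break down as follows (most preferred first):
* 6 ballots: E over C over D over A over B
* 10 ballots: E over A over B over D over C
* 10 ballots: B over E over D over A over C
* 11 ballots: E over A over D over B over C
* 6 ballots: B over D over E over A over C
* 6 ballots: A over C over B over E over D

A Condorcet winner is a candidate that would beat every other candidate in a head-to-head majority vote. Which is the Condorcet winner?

E vs A: 43–6
E vs B: 27–22
E vs C: 43–6
E vs D: 43–6
E beats every other candidate.

E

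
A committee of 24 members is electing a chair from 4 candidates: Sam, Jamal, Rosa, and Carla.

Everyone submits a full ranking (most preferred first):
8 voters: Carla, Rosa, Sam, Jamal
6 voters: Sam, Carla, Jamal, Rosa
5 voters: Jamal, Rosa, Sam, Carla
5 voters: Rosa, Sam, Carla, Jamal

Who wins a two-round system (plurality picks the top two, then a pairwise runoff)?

Round 1 first-place votes: Sam 6, Jamal 5, Rosa 5, Carla 8. Carla and Sam advance.
Runoff: Carla is ranked above Sam on 8 ballots, Sam above Carla on 16.

Sam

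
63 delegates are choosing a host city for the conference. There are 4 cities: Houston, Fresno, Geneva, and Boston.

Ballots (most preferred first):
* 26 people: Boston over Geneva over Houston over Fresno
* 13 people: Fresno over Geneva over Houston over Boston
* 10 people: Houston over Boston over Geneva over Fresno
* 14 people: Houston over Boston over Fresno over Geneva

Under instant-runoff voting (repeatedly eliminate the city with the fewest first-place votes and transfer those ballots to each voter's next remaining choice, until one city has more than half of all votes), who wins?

Round 1: Houston 24, Fresno 13, Geneva 0, Boston 26. Geneva eliminated.
Round 2: Houston 24, Fresno 13, Boston 26. Fresno eliminated.
Round 3: Houston 37, Boston 26. Houston has a majority (≥32).

Houston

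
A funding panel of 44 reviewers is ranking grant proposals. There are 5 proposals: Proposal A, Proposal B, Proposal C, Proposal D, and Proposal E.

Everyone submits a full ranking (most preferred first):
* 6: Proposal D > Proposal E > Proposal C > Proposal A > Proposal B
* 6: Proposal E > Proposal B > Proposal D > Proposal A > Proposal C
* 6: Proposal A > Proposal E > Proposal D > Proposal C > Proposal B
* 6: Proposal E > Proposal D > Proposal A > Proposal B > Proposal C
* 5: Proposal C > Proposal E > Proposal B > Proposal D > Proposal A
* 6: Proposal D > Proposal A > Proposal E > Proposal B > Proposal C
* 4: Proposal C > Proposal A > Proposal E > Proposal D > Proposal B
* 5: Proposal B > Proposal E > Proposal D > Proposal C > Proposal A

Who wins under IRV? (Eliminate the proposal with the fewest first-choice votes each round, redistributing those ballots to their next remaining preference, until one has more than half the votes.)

Proposal E

Round 1: Proposal A 6, Proposal B 5, Proposal C 9, Proposal D 12, Proposal E 12. Proposal B eliminated.
Round 2: Proposal A 6, Proposal C 9, Proposal D 12, Proposal E 17. Proposal A eliminated.
Round 3: Proposal C 9, Proposal D 12, Proposal E 23. Proposal E has a majority (≥23).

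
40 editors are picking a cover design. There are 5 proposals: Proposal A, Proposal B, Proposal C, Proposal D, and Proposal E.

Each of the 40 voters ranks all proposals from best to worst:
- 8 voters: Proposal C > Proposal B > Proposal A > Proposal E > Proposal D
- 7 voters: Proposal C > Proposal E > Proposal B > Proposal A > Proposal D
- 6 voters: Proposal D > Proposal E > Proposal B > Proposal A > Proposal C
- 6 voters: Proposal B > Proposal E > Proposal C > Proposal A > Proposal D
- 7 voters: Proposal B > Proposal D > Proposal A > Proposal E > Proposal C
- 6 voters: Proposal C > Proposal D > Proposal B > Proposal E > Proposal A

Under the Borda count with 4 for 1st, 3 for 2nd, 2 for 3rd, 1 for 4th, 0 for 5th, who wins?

Proposal A: 8×2 + 7×1 + 6×1 + 6×1 + 7×2 + 6×0 = 49
Proposal B: 8×3 + 7×2 + 6×2 + 6×4 + 7×4 + 6×2 = 114
Proposal C: 8×4 + 7×4 + 6×0 + 6×2 + 7×0 + 6×4 = 96
Proposal D: 8×0 + 7×0 + 6×4 + 6×0 + 7×3 + 6×3 = 63
Proposal E: 8×1 + 7×3 + 6×3 + 6×3 + 7×1 + 6×1 = 78

Proposal B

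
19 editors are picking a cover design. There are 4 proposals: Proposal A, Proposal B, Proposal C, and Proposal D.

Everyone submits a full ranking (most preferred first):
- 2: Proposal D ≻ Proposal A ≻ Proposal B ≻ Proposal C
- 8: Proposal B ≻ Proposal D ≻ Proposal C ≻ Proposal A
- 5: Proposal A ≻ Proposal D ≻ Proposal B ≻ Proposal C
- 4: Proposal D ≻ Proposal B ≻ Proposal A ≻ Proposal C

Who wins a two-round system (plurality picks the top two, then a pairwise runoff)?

Proposal D

Round 1 first-place votes: Proposal A 5, Proposal B 8, Proposal C 0, Proposal D 6. Proposal B and Proposal D advance.
Runoff: Proposal B is ranked above Proposal D on 8 ballots, Proposal D above Proposal B on 11.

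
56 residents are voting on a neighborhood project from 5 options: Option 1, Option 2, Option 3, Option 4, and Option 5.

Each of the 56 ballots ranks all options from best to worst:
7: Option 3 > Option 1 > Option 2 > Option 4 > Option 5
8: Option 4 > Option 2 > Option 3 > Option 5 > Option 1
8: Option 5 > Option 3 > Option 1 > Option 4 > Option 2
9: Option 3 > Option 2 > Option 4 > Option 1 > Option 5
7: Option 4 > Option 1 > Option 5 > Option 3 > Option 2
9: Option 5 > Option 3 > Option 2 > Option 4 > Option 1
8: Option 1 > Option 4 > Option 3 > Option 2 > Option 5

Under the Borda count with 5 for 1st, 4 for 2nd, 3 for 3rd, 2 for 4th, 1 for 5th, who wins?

Option 3

Option 1: 7×4 + 8×1 + 8×3 + 9×2 + 7×4 + 9×1 + 8×5 = 155
Option 2: 7×3 + 8×4 + 8×1 + 9×4 + 7×1 + 9×3 + 8×2 = 147
Option 3: 7×5 + 8×3 + 8×4 + 9×5 + 7×2 + 9×4 + 8×3 = 210
Option 4: 7×2 + 8×5 + 8×2 + 9×3 + 7×5 + 9×2 + 8×4 = 182
Option 5: 7×1 + 8×2 + 8×5 + 9×1 + 7×3 + 9×5 + 8×1 = 146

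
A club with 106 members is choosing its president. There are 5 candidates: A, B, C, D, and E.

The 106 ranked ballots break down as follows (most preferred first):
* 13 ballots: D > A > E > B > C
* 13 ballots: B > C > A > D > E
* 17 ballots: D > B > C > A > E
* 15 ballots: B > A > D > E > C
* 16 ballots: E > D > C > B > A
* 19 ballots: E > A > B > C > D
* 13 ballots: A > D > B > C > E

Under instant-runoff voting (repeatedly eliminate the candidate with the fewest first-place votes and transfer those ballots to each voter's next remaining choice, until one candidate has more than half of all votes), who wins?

Round 1: A 13, B 28, C 0, D 30, E 35. C eliminated.
Round 2: A 13, B 28, D 30, E 35. A eliminated.
Round 3: B 28, D 43, E 35. B eliminated.
Round 4: D 71, E 35. D has a majority (≥54).

D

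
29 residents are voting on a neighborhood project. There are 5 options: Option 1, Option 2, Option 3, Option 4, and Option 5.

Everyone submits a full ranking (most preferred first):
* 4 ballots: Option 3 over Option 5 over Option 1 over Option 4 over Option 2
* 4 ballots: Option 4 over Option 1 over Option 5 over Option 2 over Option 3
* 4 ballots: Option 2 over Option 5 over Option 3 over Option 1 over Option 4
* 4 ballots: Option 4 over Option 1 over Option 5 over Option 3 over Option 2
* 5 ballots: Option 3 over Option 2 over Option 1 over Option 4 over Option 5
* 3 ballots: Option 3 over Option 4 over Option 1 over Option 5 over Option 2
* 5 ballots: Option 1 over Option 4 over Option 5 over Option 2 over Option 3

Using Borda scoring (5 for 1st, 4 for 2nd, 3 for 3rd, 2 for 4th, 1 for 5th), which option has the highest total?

Option 1: 4×3 + 4×4 + 4×2 + 4×4 + 5×3 + 3×3 + 5×5 = 101
Option 2: 4×1 + 4×2 + 4×5 + 4×1 + 5×4 + 3×1 + 5×2 = 69
Option 3: 4×5 + 4×1 + 4×3 + 4×2 + 5×5 + 3×5 + 5×1 = 89
Option 4: 4×2 + 4×5 + 4×1 + 4×5 + 5×2 + 3×4 + 5×4 = 94
Option 5: 4×4 + 4×3 + 4×4 + 4×3 + 5×1 + 3×2 + 5×3 = 82

Option 1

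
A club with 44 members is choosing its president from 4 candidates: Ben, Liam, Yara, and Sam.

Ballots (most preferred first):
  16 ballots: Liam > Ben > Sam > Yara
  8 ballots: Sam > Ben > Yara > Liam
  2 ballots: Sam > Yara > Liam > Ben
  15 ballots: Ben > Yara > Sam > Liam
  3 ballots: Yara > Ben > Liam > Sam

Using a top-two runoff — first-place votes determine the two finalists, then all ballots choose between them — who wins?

Ben

Round 1 first-place votes: Ben 15, Liam 16, Yara 3, Sam 10. Liam and Ben advance.
Runoff: Liam is ranked above Ben on 18 ballots, Ben above Liam on 26.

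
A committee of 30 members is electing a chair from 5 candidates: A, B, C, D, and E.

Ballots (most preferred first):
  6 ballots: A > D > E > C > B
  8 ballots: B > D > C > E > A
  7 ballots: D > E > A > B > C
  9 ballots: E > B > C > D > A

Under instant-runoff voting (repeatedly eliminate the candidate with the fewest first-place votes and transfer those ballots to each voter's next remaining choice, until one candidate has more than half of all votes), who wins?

Round 1: A 6, B 8, C 0, D 7, E 9. C eliminated.
Round 2: A 6, B 8, D 7, E 9. A eliminated.
Round 3: B 8, D 13, E 9. B eliminated.
Round 4: D 21, E 9. D has a majority (≥16).

D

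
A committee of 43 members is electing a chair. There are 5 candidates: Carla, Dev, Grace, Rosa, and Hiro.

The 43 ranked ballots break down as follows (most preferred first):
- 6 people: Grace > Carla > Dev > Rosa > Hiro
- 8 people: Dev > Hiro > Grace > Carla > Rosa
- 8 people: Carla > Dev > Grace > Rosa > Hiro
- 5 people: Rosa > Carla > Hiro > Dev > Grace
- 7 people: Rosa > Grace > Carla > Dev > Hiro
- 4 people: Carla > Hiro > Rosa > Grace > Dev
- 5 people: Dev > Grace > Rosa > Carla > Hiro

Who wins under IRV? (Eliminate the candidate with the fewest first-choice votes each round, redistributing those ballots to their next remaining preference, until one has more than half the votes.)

Carla

Round 1: Carla 12, Dev 13, Grace 6, Rosa 12, Hiro 0. Hiro eliminated.
Round 2: Carla 12, Dev 13, Grace 6, Rosa 12. Grace eliminated.
Round 3: Carla 18, Dev 13, Rosa 12. Rosa eliminated.
Round 4: Carla 30, Dev 13. Carla has a majority (≥22).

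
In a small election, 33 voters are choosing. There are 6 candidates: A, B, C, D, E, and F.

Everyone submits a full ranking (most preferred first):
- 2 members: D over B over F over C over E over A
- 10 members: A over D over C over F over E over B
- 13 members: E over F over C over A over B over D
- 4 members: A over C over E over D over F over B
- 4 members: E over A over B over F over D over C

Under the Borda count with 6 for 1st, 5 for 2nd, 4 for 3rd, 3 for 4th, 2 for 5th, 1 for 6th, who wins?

A

A: 2×1 + 10×6 + 13×3 + 4×6 + 4×5 = 145
B: 2×5 + 10×1 + 13×2 + 4×1 + 4×4 = 66
C: 2×3 + 10×4 + 13×4 + 4×5 + 4×1 = 122
D: 2×6 + 10×5 + 13×1 + 4×3 + 4×2 = 95
E: 2×2 + 10×2 + 13×6 + 4×4 + 4×6 = 142
F: 2×4 + 10×3 + 13×5 + 4×2 + 4×3 = 123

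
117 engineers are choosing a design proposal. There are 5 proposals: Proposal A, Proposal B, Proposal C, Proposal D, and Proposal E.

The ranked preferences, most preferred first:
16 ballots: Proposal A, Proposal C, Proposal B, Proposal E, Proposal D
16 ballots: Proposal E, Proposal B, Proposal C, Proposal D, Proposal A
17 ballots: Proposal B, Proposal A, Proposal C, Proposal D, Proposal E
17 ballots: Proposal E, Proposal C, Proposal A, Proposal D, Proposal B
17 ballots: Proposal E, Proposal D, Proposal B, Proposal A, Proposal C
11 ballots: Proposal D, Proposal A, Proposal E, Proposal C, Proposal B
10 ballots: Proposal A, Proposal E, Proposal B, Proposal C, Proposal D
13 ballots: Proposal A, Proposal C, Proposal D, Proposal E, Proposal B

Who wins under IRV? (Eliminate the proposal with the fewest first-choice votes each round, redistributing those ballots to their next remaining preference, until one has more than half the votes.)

Proposal A

Round 1: Proposal A 39, Proposal B 17, Proposal C 0, Proposal D 11, Proposal E 50. Proposal C eliminated.
Round 2: Proposal A 39, Proposal B 17, Proposal D 11, Proposal E 50. Proposal D eliminated.
Round 3: Proposal A 50, Proposal B 17, Proposal E 50. Proposal B eliminated.
Round 4: Proposal A 67, Proposal E 50. Proposal A has a majority (≥59).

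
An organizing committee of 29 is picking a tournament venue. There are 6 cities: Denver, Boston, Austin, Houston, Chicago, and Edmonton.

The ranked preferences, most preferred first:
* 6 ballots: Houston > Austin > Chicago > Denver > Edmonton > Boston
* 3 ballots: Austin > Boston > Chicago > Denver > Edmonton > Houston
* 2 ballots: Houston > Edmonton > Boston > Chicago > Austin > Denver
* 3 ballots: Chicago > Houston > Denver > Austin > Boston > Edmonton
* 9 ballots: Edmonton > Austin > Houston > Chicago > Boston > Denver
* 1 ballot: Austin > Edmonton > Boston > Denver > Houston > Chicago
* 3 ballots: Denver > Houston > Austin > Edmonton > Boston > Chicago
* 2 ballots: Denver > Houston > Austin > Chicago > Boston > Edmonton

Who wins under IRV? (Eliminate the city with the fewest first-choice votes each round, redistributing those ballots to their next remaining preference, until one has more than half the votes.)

Round 1: Denver 5, Boston 0, Austin 4, Houston 8, Chicago 3, Edmonton 9. Boston eliminated.
Round 2: Denver 5, Austin 4, Houston 8, Chicago 3, Edmonton 9. Chicago eliminated.
Round 3: Denver 5, Austin 4, Houston 11, Edmonton 9. Austin eliminated.
Round 4: Denver 8, Houston 11, Edmonton 10. Denver eliminated.
Round 5: Houston 16, Edmonton 13. Houston has a majority (≥15).

Houston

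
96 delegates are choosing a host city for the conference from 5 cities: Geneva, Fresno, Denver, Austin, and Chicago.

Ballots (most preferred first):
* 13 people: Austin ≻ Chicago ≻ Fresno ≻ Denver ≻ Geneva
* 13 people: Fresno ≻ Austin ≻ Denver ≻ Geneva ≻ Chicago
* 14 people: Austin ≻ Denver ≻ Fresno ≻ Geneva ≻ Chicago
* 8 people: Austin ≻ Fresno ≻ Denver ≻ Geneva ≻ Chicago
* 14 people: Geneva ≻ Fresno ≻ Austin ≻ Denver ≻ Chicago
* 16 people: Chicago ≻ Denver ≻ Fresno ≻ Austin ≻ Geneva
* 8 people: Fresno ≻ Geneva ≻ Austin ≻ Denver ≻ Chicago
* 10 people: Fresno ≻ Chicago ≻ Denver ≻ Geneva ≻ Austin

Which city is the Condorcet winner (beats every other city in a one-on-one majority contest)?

Fresno vs Geneva: 82–14
Fresno vs Denver: 66–30
Fresno vs Austin: 61–35
Fresno vs Chicago: 67–29
Fresno beats every other city.

Fresno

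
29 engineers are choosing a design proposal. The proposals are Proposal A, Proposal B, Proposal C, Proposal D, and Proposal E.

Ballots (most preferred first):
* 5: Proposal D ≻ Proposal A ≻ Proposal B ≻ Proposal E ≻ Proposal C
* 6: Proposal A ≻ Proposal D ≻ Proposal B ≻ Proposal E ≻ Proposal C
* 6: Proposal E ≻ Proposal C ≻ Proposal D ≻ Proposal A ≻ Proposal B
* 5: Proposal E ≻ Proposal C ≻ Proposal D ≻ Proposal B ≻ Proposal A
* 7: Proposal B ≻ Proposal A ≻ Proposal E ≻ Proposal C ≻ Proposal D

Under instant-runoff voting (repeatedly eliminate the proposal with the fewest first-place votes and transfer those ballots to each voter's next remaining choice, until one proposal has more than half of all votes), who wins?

Proposal A

Round 1: Proposal A 6, Proposal B 7, Proposal C 0, Proposal D 5, Proposal E 11. Proposal C eliminated.
Round 2: Proposal A 6, Proposal B 7, Proposal D 5, Proposal E 11. Proposal D eliminated.
Round 3: Proposal A 11, Proposal B 7, Proposal E 11. Proposal B eliminated.
Round 4: Proposal A 18, Proposal E 11. Proposal A has a majority (≥15).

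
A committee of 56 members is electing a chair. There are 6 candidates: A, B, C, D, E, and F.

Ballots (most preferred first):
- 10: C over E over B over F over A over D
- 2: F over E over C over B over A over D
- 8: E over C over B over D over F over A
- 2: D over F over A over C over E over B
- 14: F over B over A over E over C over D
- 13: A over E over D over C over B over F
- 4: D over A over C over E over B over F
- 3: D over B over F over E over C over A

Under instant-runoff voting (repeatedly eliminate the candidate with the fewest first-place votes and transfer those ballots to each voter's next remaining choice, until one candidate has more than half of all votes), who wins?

Round 1: A 13, B 0, C 10, D 9, E 8, F 16. B eliminated.
Round 2: A 13, C 10, D 9, E 8, F 16. E eliminated.
Round 3: A 13, C 18, D 9, F 16. D eliminated.
Round 4: A 17, C 18, F 21. A eliminated.
Round 5: C 35, F 21. C has a majority (≥29).

C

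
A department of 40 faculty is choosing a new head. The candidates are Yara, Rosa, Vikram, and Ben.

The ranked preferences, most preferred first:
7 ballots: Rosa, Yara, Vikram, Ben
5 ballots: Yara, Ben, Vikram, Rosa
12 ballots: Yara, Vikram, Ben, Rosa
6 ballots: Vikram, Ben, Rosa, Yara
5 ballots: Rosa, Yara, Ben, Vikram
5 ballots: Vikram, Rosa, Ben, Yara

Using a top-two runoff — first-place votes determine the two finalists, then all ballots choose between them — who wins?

Rosa

Round 1 first-place votes: Yara 17, Rosa 12, Vikram 11, Ben 0. Yara and Rosa advance.
Runoff: Yara is ranked above Rosa on 17 ballots, Rosa above Yara on 23.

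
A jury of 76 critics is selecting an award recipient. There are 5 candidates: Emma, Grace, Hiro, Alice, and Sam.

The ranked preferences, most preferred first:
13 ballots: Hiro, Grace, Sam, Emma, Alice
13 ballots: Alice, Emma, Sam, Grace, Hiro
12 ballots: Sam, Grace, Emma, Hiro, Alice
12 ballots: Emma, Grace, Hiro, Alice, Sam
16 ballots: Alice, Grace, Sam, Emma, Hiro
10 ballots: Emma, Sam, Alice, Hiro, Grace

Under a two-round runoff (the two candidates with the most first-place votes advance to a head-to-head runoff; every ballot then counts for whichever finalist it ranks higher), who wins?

Emma

Round 1 first-place votes: Emma 22, Grace 0, Hiro 13, Alice 29, Sam 12. Alice and Emma advance.
Runoff: Alice is ranked above Emma on 29 ballots, Emma above Alice on 47.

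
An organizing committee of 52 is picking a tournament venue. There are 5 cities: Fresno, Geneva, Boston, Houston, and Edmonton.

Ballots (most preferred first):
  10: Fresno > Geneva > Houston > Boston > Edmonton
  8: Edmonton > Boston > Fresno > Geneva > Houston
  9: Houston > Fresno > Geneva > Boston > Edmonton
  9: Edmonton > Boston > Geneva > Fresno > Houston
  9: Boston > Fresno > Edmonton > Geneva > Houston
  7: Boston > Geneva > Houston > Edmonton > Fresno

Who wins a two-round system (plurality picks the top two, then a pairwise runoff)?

Round 1 first-place votes: Fresno 10, Geneva 0, Boston 16, Houston 9, Edmonton 17. Edmonton and Boston advance.
Runoff: Edmonton is ranked above Boston on 17 ballots, Boston above Edmonton on 35.

Boston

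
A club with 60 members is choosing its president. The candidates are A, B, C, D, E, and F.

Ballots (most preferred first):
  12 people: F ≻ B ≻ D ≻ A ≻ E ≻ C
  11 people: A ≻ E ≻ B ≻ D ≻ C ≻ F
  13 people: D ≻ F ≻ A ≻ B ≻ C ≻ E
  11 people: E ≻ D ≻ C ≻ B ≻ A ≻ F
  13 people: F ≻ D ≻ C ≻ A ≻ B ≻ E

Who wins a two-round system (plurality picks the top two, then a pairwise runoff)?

Round 1 first-place votes: A 11, B 0, C 0, D 13, E 11, F 25. F and D advance.
Runoff: F is ranked above D on 25 ballots, D above F on 35.

D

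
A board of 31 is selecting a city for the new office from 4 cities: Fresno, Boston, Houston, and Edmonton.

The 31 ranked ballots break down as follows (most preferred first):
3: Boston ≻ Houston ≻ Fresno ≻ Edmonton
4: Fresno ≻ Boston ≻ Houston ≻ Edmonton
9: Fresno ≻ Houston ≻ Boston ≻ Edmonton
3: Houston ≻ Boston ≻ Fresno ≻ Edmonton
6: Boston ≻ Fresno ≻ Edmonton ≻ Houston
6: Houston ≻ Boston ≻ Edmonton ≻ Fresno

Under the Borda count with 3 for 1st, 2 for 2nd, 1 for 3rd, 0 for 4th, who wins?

Boston

Fresno: 3×1 + 4×3 + 9×3 + 3×1 + 6×2 + 6×0 = 57
Boston: 3×3 + 4×2 + 9×1 + 3×2 + 6×3 + 6×2 = 62
Houston: 3×2 + 4×1 + 9×2 + 3×3 + 6×0 + 6×3 = 55
Edmonton: 3×0 + 4×0 + 9×0 + 3×0 + 6×1 + 6×1 = 12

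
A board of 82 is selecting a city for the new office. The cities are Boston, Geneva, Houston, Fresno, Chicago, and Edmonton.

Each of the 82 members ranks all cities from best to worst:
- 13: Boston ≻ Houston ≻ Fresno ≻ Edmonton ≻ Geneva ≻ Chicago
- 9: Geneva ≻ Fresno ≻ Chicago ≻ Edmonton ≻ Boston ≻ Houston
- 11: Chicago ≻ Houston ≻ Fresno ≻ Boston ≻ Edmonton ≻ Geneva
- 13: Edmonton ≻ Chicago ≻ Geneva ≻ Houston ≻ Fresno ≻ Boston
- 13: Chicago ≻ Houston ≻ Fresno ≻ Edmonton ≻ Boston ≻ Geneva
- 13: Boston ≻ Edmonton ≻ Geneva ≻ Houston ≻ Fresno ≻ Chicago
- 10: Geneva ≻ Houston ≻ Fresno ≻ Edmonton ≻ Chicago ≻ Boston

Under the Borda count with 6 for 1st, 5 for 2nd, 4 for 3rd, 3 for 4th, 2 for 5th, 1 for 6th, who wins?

Houston

Boston: 13×6 + 9×2 + 11×3 + 13×1 + 13×2 + 13×6 + 10×1 = 256
Geneva: 13×2 + 9×6 + 11×1 + 13×4 + 13×1 + 13×4 + 10×6 = 268
Houston: 13×5 + 9×1 + 11×5 + 13×3 + 13×5 + 13×3 + 10×5 = 322
Fresno: 13×4 + 9×5 + 11×4 + 13×2 + 13×4 + 13×2 + 10×4 = 285
Chicago: 13×1 + 9×4 + 11×6 + 13×5 + 13×6 + 13×1 + 10×2 = 291
Edmonton: 13×3 + 9×3 + 11×2 + 13×6 + 13×3 + 13×5 + 10×3 = 300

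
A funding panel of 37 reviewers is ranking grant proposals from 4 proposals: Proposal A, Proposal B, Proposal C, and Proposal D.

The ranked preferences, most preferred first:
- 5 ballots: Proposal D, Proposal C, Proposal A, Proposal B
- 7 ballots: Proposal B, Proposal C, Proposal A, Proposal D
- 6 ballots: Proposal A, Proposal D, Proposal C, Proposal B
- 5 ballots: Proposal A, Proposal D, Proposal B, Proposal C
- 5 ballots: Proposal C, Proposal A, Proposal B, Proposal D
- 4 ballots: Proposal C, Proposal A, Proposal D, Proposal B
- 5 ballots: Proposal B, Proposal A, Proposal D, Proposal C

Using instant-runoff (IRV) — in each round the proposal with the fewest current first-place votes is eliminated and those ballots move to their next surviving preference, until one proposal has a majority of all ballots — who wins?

Proposal C

Round 1: Proposal A 11, Proposal B 12, Proposal C 9, Proposal D 5. Proposal D eliminated.
Round 2: Proposal A 11, Proposal B 12, Proposal C 14. Proposal A eliminated.
Round 3: Proposal B 17, Proposal C 20. Proposal C has a majority (≥19).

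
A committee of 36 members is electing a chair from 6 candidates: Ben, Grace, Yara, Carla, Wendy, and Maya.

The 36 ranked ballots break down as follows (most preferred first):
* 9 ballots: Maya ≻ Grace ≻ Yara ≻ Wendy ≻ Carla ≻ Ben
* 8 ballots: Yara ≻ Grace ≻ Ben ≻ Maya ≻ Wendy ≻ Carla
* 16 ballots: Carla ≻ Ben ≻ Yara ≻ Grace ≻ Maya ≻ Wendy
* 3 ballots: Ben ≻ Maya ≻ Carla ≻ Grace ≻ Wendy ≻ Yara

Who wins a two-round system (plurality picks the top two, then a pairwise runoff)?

Round 1 first-place votes: Ben 3, Grace 0, Yara 8, Carla 16, Wendy 0, Maya 9. Carla and Maya advance.
Runoff: Carla is ranked above Maya on 16 ballots, Maya above Carla on 20.

Maya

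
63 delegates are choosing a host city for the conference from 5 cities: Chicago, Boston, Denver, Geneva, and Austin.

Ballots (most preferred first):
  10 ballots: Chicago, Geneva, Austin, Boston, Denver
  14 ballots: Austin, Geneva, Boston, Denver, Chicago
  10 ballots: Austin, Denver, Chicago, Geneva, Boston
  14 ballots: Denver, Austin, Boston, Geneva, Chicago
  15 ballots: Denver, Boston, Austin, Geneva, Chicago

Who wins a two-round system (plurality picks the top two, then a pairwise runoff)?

Round 1 first-place votes: Chicago 10, Boston 0, Denver 29, Geneva 0, Austin 24. Denver and Austin advance.
Runoff: Denver is ranked above Austin on 29 ballots, Austin above Denver on 34.

Austin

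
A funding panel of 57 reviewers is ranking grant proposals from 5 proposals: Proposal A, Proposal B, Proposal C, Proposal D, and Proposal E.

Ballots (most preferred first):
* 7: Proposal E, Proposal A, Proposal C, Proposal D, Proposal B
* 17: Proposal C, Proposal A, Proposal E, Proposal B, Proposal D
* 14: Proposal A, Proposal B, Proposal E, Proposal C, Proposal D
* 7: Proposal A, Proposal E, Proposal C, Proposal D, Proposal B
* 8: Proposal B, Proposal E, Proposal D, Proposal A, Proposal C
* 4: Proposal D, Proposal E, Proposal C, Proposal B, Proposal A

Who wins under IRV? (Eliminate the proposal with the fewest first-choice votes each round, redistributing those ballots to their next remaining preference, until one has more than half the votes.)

Proposal A

Round 1: Proposal A 21, Proposal B 8, Proposal C 17, Proposal D 4, Proposal E 7. Proposal D eliminated.
Round 2: Proposal A 21, Proposal B 8, Proposal C 17, Proposal E 11. Proposal B eliminated.
Round 3: Proposal A 21, Proposal C 17, Proposal E 19. Proposal C eliminated.
Round 4: Proposal A 38, Proposal E 19. Proposal A has a majority (≥29).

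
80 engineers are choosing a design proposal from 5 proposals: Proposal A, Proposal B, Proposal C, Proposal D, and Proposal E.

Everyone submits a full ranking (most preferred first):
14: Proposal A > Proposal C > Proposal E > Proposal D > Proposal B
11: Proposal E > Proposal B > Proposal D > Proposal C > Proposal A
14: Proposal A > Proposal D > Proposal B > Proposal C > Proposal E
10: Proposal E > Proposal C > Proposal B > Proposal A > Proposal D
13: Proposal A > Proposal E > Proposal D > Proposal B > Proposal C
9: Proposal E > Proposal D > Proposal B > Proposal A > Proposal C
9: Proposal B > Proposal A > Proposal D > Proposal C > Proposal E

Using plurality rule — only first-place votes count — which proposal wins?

First-place votes: Proposal A 41, Proposal B 9, Proposal C 0, Proposal D 0, Proposal E 30.

Proposal A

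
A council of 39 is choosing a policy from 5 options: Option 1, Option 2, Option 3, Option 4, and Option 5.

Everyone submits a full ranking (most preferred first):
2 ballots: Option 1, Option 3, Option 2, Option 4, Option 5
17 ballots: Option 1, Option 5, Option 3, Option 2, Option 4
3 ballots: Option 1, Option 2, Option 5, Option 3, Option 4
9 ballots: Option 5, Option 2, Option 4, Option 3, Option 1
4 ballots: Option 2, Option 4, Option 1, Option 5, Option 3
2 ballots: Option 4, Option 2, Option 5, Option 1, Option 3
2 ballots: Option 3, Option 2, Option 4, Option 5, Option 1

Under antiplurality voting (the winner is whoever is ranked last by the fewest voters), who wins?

Option 2

Last-place votes: Option 1 11, Option 2 0, Option 3 6, Option 4 20, Option 5 2.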